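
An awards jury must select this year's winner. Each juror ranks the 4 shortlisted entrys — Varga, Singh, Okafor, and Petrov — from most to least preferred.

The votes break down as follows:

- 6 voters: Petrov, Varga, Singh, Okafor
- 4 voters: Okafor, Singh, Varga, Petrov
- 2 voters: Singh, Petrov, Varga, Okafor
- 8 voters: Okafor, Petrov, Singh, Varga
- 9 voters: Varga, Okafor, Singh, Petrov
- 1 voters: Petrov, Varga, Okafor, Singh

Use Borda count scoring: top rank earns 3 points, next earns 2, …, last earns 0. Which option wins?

Borda scores:
  Varga: 6·2 + 4·1 + 2·1 + 8·0 + 9·3 + 2 = 47
  Singh: 6·1 + 4·2 + 2·3 + 8·1 + 9·1 + 0 = 37
  Okafor: 6·0 + 4·3 + 2·0 + 8·3 + 9·2 + 1 = 55
  Petrov: 6·3 + 4·0 + 2·2 + 8·2 + 9·0 + 3 = 41
Okafor has the highest total.

Okafor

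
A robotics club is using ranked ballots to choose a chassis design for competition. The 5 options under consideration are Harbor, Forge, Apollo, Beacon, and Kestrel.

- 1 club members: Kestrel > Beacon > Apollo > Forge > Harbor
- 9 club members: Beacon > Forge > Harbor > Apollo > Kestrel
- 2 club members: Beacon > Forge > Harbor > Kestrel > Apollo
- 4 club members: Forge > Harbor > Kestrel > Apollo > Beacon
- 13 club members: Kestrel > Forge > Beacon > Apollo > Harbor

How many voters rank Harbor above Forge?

Ballots ranking Harbor above Forge: 0.
Ballots ranking Forge above Harbor: 1+9+2+4+13 = 29.
So 0 of 29 voters prefer Harbor to Forge.

0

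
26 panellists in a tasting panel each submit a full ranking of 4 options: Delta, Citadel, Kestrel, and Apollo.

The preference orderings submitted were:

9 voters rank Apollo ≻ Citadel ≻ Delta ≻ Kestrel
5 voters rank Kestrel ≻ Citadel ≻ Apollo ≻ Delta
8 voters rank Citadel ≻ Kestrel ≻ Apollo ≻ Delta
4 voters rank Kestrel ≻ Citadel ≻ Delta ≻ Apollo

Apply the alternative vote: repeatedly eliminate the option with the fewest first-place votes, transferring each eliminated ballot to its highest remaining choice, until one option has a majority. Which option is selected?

Round 1: Kestrel 9, Apollo 9, Citadel 8, Delta 0. Delta has the fewest and is eliminated.
Round 2: Kestrel 9, Apollo 9, Citadel 8. Citadel has the fewest and is eliminated.
Round 3: Kestrel 17, Apollo 9. Kestrel has a majority.

Kestrel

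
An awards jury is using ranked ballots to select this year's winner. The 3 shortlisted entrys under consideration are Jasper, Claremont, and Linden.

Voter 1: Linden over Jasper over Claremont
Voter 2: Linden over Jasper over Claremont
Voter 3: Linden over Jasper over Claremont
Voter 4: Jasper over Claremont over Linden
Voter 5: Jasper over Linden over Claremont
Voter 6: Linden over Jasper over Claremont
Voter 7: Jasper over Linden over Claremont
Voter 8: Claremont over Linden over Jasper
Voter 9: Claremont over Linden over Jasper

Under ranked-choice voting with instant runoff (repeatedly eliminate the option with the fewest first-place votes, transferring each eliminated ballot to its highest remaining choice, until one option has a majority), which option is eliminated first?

Claremont

Round 1: Linden 4, Jasper 3, Claremont 2. Claremont has the fewest and is eliminated.
Round 2: Linden 6, Jasper 3. Linden has a majority.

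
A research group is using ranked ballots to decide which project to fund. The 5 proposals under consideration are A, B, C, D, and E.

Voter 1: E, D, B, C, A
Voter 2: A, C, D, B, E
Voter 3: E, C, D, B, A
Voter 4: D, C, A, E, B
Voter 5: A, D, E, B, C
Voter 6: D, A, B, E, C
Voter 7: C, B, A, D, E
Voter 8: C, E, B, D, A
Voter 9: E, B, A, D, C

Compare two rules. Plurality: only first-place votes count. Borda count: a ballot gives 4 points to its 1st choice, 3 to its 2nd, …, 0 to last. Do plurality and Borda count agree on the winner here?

No

Plurality first-place counts: A 2, B 0, C 2, D 2, E 3 → E.
Borda totals: A 17, B 15, C 18, D 21, E 19 → D.
The two rules disagree: plurality picks E, Borda picks D.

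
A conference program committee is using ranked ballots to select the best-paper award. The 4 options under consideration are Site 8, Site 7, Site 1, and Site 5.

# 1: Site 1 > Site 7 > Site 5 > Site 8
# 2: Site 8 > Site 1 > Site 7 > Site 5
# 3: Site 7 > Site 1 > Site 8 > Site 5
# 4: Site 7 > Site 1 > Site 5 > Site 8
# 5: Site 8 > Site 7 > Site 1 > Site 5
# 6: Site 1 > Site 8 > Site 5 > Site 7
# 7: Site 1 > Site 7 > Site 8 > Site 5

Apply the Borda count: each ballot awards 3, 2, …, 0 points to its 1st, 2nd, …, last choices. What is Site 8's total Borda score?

Borda scores:
  Site 8: 0 + 3 + 1 + 0 + 3 + 2 + 1 = 10
  Site 7: 2 + 1 + 3 + 3 + 2 + 0 + 2 = 13
  Site 1: 3 + 2 + 2 + 2 + 1 + 3 + 3 = 16
  Site 5: 1 + 0 + 0 + 1 + 0 + 1 + 0 = 3

10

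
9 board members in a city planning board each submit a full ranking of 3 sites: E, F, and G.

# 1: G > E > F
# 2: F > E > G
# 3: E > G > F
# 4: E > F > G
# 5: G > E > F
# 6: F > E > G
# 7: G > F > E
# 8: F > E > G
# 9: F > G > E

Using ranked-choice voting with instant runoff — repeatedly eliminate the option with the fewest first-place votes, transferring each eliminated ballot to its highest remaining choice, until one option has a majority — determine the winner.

F

Round 1: F 4, G 3, E 2. E has the fewest and is eliminated.
Round 2: F 5, G 4. F has a majority.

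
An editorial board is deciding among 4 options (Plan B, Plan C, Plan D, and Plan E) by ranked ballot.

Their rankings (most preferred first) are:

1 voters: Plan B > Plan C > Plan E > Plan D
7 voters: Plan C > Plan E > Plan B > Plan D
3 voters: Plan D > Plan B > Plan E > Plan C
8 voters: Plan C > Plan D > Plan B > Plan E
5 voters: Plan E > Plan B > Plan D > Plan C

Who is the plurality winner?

First-place vote totals:
  Plan B: 1
  Plan C: 15
  Plan D: 3
  Plan E: 5
Plan C has the most first-place votes.

Plan C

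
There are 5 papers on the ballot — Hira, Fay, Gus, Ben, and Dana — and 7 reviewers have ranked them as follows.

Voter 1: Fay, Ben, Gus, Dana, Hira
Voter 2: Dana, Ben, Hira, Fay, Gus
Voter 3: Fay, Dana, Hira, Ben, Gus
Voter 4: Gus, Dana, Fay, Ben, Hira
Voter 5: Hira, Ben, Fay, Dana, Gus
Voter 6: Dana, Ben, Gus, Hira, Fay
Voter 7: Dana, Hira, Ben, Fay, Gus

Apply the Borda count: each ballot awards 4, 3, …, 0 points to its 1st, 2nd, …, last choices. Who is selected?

Borda scores:
  Hira: 0 + 2 + 2 + 0 + 4 + 1 + 3 = 12
  Fay: 4 + 1 + 4 + 2 + 2 + 0 + 1 = 14
  Gus: 2 + 0 + 0 + 4 + 0 + 2 + 0 = 8
  Ben: 3 + 3 + 1 + 1 + 3 + 3 + 2 = 16
  Dana: 1 + 4 + 3 + 3 + 1 + 4 + 4 = 20
Dana has the highest total.

Dana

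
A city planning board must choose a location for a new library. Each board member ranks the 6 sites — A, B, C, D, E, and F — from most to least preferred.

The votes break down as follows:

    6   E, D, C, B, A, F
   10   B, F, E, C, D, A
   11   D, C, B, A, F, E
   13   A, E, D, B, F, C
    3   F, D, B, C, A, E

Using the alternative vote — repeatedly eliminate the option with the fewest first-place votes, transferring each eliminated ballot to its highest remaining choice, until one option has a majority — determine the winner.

D

Round 1: A 13, D 11, B 10, E 6, F 3, C 0. C has the fewest and is eliminated.
Round 2: A 13, D 11, B 10, E 6, F 3. F has the fewest and is eliminated.
Round 3: D 14, A 13, B 10, E 6. E has the fewest and is eliminated.
Round 4: D 20, A 13, B 10. B has the fewest and is eliminated.
Round 5: D 30, A 13. D has a majority.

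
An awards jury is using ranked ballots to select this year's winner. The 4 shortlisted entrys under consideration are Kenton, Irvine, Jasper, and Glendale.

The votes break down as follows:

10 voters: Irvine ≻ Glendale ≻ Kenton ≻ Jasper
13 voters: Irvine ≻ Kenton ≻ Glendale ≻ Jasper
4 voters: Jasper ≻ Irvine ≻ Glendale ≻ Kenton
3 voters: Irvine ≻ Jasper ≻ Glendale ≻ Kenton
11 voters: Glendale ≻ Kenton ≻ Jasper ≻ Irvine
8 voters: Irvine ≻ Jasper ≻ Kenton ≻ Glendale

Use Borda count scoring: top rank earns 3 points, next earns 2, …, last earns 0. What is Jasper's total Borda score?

Borda scores:
  Kenton: 10·1 + 13·2 + 4·0 + 3·0 + 11·2 + 8·1 = 66
  Irvine: 10·3 + 13·3 + 4·2 + 3·3 + 11·0 + 8·3 = 110
  Jasper: 10·0 + 13·0 + 4·3 + 3·2 + 11·1 + 8·2 = 45
  Glendale: 10·2 + 13·1 + 4·1 + 3·1 + 11·3 + 8·0 = 73

45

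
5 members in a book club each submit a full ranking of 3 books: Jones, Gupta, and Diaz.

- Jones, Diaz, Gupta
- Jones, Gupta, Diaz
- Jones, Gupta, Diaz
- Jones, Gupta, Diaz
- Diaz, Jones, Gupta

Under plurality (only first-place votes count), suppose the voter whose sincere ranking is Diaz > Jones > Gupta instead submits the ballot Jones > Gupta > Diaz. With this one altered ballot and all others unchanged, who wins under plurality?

Jones

First-place totals with the altered ballot: Jones 5, Gupta 0, Diaz 0.
The winner is unchanged: still Jones.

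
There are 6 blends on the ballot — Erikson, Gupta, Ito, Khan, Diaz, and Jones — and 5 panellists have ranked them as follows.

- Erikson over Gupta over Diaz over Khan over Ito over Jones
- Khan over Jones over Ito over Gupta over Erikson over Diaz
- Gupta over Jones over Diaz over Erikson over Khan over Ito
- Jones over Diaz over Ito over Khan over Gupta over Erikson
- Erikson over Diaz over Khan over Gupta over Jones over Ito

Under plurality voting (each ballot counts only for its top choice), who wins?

First-place vote totals:
  Erikson: 2
  Gupta: 1
  Ito: 0
  Khan: 1
  Diaz: 0
  Jones: 1
Erikson has the most first-place votes.

Erikson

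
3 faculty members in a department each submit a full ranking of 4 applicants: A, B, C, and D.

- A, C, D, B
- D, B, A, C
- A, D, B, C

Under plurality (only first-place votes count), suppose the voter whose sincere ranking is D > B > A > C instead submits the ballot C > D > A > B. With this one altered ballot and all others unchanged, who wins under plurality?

A

First-place totals with the altered ballot: A 2, B 0, C 1, D 0.
The winner is unchanged: still A.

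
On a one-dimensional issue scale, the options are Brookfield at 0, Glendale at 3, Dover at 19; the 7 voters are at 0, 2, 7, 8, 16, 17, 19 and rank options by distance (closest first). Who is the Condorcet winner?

Glendale

With single-peaked preferences on a line, the Condorcet winner is the candidate closest to the median voter.
The median voter (position 8) is closest to Glendale at 3.
Check: Glendale vs Brookfield — voters closer to Glendale: 6 of 7.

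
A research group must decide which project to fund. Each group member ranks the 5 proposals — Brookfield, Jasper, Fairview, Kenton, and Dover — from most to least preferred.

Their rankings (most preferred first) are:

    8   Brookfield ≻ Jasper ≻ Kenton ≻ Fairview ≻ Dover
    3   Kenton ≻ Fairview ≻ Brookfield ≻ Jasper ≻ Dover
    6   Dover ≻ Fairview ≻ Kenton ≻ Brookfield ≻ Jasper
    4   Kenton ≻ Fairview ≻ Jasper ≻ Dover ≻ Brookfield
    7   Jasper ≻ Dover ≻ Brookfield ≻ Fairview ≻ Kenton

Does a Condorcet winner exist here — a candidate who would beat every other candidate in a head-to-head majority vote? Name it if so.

Head-to-head results (28 voters total):
Brookfield vs Jasper: Brookfield wins 17–11.
Brookfield vs Fairview: Brookfield wins 15–13.
Brookfield vs Kenton: Brookfield wins 15–13.
Brookfield vs Dover: Dover wins 17–11.
Jasper vs Fairview: Jasper wins 15–13.
Jasper vs Kenton: Jasper wins 15–13.
Jasper vs Dover: Jasper wins 22–6.
Fairview vs Kenton: Kenton wins 15–13.
Fairview vs Dover: Fairview wins 15–13.
Kenton vs Dover: Kenton wins 15–13.
No candidate beats all others: Brookfield beats Jasper beats Dover beats Brookfield, a majority cycle.

None — there is no Condorcet winner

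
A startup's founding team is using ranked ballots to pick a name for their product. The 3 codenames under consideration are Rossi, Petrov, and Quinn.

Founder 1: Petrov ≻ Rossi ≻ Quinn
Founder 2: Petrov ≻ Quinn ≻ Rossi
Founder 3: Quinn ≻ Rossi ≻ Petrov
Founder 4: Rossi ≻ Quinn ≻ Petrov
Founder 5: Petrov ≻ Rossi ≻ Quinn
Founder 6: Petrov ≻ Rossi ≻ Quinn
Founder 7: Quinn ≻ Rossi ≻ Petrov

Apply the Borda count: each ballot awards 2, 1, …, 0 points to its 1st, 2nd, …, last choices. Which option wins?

Petrov

Borda scores:
  Rossi: 1 + 0 + 1 + 2 + 1 + 1 + 1 = 7
  Petrov: 2 + 2 + 0 + 0 + 2 + 2 + 0 = 8
  Quinn: 0 + 1 + 2 + 1 + 0 + 0 + 2 = 6
Petrov has the highest total.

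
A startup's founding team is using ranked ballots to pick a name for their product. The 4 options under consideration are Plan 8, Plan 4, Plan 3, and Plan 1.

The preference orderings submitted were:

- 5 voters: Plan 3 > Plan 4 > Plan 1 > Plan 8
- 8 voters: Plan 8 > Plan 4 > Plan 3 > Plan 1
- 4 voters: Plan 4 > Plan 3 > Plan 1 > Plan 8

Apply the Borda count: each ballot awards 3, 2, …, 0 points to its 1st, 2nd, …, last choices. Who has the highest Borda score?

Borda scores:
  Plan 8: 5·0 + 8·3 + 4·0 = 24
  Plan 4: 5·2 + 8·2 + 4·3 = 38
  Plan 3: 5·3 + 8·1 + 4·2 = 31
  Plan 1: 5·1 + 8·0 + 4·1 = 9
Plan 4 has the highest total.

Plan 4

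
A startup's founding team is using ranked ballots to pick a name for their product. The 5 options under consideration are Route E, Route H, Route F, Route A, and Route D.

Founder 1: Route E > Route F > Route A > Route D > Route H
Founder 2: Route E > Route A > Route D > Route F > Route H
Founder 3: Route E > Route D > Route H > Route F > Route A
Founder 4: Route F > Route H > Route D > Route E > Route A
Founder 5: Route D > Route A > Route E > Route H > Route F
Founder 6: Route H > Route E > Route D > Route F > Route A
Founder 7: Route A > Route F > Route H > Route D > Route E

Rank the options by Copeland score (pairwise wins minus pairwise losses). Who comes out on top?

Pairwise results:
  Route E vs Route H: Route E wins 4–3.
  Route E vs Route F: Route E wins 5–2.
  Route E vs Route A: Route E wins 5–2.
  Route E vs Route D: Route E wins 4–3.
  Route H vs Route F: Route F wins 4–3.
  Route H vs Route A: Route A wins 4–3.
  Route H vs Route D: Route D wins 4–3.
  Route F vs Route A: Route F wins 4–3.
  Route F vs Route D: Route D wins 4–3.
  Route A vs Route D: Route D wins 4–3.
Copeland scores (wins − losses):
  Route E: 4 − 0 = 4
  Route H: 0 − 4 = -4
  Route F: 2 − 2 = 0
  Route A: 1 − 3 = -2
  Route D: 3 − 1 = 2
Route E has the best Copeland score.

Route E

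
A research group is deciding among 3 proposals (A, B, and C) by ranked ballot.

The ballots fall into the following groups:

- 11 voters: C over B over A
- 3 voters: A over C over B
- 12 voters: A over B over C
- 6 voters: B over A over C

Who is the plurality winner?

A

First-place vote totals:
  A: 15
  B: 6
  C: 11
A has the most first-place votes.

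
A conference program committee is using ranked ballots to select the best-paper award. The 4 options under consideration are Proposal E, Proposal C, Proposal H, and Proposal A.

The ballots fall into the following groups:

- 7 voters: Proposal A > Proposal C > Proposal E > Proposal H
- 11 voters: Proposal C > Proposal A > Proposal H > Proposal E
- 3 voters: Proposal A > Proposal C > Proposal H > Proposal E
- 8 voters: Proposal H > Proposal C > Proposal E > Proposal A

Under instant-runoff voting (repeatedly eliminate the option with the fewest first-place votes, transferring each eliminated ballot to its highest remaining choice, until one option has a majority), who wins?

Proposal C

Round 1: Proposal C 11, Proposal A 10, Proposal H 8, Proposal E 0. Proposal E has the fewest and is eliminated.
Round 2: Proposal C 11, Proposal A 10, Proposal H 8. Proposal H has the fewest and is eliminated.
Round 3: Proposal C 19, Proposal A 10. Proposal C has a majority.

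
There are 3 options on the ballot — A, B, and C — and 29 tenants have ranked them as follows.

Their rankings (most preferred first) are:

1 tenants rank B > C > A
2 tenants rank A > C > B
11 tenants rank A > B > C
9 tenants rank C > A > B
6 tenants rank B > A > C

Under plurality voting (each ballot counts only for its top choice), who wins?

First-place vote totals:
  A: 13
  B: 7
  C: 9
A has the most first-place votes.

A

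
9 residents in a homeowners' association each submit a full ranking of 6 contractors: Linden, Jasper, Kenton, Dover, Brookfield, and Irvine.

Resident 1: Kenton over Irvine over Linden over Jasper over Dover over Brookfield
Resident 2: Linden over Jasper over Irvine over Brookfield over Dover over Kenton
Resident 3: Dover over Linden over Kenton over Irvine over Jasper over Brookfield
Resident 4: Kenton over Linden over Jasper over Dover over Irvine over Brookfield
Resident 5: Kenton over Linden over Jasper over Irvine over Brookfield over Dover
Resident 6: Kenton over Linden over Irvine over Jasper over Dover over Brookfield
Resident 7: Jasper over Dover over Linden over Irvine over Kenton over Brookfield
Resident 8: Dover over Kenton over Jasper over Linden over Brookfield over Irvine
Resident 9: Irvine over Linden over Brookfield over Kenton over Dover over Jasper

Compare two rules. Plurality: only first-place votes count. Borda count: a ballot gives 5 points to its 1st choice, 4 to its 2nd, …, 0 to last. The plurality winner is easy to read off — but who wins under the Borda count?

Plurality first-place counts: Linden 1, Jasper 1, Kenton 4, Dover 2, Brookfield 0, Irvine 1 → Kenton.
Borda totals: Linden 33, Jasper 23, Kenton 30, Dover 20, Brookfield 7, Irvine 22 → Linden.

Linden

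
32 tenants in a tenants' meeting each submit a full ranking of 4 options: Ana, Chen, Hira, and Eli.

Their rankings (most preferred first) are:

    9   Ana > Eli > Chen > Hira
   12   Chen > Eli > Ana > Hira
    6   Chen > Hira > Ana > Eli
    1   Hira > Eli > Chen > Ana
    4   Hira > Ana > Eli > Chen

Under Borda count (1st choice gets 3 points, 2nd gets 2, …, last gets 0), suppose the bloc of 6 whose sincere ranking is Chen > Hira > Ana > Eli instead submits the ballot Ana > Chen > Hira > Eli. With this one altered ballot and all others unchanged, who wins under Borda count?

Borda totals with the altered ballot: Ana 65, Chen 58, Hira 21, Eli 48.
The switch changes the winner from Chen to Ana.

Ana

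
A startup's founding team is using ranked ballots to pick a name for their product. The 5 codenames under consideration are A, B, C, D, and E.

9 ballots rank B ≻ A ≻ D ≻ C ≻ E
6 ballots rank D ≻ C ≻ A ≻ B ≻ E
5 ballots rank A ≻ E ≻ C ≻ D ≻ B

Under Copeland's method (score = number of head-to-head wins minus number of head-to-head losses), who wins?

Pairwise results:
  A vs B: A wins 11–9.
  A vs C: A wins 14–6.
  A vs D: A wins 14–6.
  A vs E: A wins 20–0.
  B vs C: C wins 11–9.
  B vs D: D wins 11–9.
  B vs E: B wins 15–5.
  C vs D: D wins 15–5.
  C vs E: C wins 15–5.
  D vs E: D wins 15–5.
Copeland scores (wins − losses):
  A: 4 − 0 = 4
  B: 1 − 3 = -2
  C: 2 − 2 = 0
  D: 3 − 1 = 2
  E: 0 − 4 = -4
A has the best Copeland score.

A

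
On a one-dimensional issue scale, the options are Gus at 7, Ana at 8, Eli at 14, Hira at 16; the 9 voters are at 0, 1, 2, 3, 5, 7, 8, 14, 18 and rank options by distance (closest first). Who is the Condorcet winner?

With single-peaked preferences on a line, the Condorcet winner is the candidate closest to the median voter.
The median voter (position 5) is closest to Gus at 7.
Check: Gus vs Eli — voters closer to Gus: 7 of 9.

Gus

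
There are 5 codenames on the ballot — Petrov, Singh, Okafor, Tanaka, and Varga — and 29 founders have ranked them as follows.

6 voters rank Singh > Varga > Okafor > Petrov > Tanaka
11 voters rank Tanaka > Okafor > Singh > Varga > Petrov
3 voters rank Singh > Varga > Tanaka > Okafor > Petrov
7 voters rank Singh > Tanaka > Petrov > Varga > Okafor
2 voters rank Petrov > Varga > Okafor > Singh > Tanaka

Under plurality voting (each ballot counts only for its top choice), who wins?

First-place vote totals:
  Petrov: 2
  Singh: 16
  Okafor: 0
  Tanaka: 11
  Varga: 0
Singh has the most first-place votes.

Singh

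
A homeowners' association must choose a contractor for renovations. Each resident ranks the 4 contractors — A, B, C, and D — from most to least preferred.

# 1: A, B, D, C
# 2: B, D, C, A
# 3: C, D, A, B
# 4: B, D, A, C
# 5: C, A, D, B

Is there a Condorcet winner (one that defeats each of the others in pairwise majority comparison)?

No

Head-to-head results (5 voters total):
A vs B: A wins 3–2.
A vs C: C wins 3–2.
A vs D: D wins 3–2.
B vs C: B wins 3–2.
B vs D: B wins 3–2.
C vs D: D wins 3–2.
No candidate beats all others: A beats B beats C beats A, a majority cycle.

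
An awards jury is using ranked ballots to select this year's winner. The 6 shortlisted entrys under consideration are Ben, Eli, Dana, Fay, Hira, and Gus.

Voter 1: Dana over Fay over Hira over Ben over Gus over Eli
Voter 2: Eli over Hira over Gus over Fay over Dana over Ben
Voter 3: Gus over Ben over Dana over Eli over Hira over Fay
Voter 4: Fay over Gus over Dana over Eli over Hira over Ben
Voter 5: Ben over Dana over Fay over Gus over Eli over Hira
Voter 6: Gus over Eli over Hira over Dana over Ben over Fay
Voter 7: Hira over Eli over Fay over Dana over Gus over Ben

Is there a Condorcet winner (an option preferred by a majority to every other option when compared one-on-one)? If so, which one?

None — there is no Condorcet winner

Head-to-head results (7 voters total):
Ben vs Eli: Eli wins 4–3.
Ben vs Dana: Dana wins 5–2.
Ben vs Fay: Fay wins 4–3.
Ben vs Hira: Hira wins 5–2.
Ben vs Gus: Gus wins 5–2.
Eli vs Dana: Dana wins 4–3.
Eli vs Fay: Eli wins 4–3.
Eli vs Hira: Eli wins 5–2.
Eli vs Gus: Gus wins 5–2.
Dana vs Fay: Dana wins 4–3.
Dana vs Hira: Dana wins 4–3.
Dana vs Gus: Gus wins 4–3.
Fay vs Hira: Hira wins 4–3.
Fay vs Gus: Fay wins 4–3.
Hira vs Gus: Gus wins 4–3.
No candidate beats all others: Eli beats Fay beats Gus beats Eli, a majority cycle.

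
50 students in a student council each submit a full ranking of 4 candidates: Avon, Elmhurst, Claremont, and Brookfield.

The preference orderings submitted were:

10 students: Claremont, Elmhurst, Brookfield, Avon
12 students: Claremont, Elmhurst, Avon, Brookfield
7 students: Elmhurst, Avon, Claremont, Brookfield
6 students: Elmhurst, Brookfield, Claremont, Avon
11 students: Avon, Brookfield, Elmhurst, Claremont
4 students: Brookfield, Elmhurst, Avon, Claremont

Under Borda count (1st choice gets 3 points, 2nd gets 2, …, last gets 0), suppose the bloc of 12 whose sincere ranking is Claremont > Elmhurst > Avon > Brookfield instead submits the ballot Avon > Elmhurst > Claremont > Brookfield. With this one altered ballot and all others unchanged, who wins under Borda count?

Elmhurst

Borda totals with the altered ballot: Avon 87, Elmhurst 102, Claremont 55, Brookfield 56.
The winner is unchanged: still Elmhurst.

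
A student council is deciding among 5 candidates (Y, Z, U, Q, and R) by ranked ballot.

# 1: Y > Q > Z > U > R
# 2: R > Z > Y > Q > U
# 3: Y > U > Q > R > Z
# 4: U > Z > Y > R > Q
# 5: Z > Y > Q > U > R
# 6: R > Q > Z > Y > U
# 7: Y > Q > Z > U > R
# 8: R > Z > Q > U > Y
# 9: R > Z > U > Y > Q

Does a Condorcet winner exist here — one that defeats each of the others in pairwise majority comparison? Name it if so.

Head-to-head results (9 voters total):
Y vs Z: Z wins 6–3.
Y vs U: Y wins 6–3.
Y vs Q: Y wins 7–2.
Y vs R: Y wins 5–4.
Z vs U: Z wins 7–2.
Z vs Q: Z wins 5–4.
Z vs R: R wins 5–4.
U vs Q: Q wins 6–3.
U vs R: U wins 5–4.
Q vs R: R wins 5–4.
No candidate beats all others: Y beats R beats Z beats Y, a majority cycle.

No Condorcet winner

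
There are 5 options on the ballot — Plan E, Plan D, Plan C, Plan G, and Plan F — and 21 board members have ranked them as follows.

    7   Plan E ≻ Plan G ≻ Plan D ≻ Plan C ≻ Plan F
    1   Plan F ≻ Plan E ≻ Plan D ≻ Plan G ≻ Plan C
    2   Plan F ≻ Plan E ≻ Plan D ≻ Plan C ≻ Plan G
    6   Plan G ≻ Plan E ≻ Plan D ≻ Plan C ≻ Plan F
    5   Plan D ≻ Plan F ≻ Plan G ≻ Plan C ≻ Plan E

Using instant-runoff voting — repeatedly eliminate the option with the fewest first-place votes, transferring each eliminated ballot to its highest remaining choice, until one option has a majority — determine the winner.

Round 1: Plan E 7, Plan G 6, Plan D 5, Plan F 3, Plan C 0. Plan C has the fewest and is eliminated.
Round 2: Plan E 7, Plan G 6, Plan D 5, Plan F 3. Plan F has the fewest and is eliminated.
Round 3: Plan E 10, Plan G 6, Plan D 5. Plan D has the fewest and is eliminated.
Round 4: Plan G 11, Plan E 10. Plan G has a majority.

Plan G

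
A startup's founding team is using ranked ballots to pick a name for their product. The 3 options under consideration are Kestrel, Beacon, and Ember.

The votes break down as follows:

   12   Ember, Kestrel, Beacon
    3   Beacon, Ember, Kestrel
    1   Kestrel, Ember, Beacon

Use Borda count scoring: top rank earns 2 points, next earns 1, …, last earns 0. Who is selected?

Borda scores:
  Kestrel: 12·1 + 3·0 + 2 = 14
  Beacon: 12·0 + 3·2 + 0 = 6
  Ember: 12·2 + 3·1 + 1 = 28
Ember has the highest total.

Ember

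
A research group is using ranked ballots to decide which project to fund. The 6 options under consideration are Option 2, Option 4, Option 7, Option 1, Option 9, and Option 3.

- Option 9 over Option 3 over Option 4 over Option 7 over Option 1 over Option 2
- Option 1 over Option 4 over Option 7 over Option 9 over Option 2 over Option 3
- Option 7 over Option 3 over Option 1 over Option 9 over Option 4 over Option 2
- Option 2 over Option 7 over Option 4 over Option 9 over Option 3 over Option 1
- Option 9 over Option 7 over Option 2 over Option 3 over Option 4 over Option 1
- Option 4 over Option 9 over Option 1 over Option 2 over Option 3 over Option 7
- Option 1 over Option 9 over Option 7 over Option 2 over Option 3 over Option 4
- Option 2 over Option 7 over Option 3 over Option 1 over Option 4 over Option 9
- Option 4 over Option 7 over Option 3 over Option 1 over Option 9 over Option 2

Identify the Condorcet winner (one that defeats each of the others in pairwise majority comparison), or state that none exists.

Head-to-head results (9 voters total):
Option 2 vs Option 4: Option 4 wins 5–4.
Option 2 vs Option 7: Option 7 wins 6–3.
Option 2 vs Option 1: Option 1 wins 6–3.
Option 2 vs Option 9: Option 9 wins 7–2.
Option 2 vs Option 3: Option 2 wins 6–3.
Option 4 vs Option 7: Option 7 wins 5–4.
Option 4 vs Option 1: Option 4 wins 5–4.
Option 4 vs Option 9: Option 4 wins 5–4.
Option 4 vs Option 3: Option 3 wins 5–4.
Option 7 vs Option 1: Option 7 wins 6–3.
Option 7 vs Option 9: Option 7 wins 5–4.
Option 7 vs Option 3: Option 7 wins 7–2.
Option 1 vs Option 9: Option 1 wins 5–4.
Option 1 vs Option 3: Option 3 wins 6–3.
Option 9 vs Option 3: Option 9 wins 6–3.
Option 7 beats each rival — Option 2 (6–3), Option 4 (5–4), Option 1 (6–3), Option 9 (5–4), Option 3 (7–2) — so Option 7 is the Condorcet winner.

Option 7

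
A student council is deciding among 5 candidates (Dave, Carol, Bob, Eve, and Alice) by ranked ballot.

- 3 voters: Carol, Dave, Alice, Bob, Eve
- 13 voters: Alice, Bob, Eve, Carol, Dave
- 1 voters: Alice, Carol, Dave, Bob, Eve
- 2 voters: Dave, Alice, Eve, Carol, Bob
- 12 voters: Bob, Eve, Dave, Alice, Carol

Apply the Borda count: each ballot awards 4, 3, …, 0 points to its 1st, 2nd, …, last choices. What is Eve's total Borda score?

Borda scores:
  Dave: 3·3 + 13·0 + 2 + 2·4 + 12·2 = 43
  Carol: 3·4 + 13·1 + 3 + 2·1 + 12·0 = 30
  Bob: 3·1 + 13·3 + 1 + 2·0 + 12·4 = 91
  Eve: 3·0 + 13·2 + 0 + 2·2 + 12·3 = 66
  Alice: 3·2 + 13·4 + 4 + 2·3 + 12·1 = 80

66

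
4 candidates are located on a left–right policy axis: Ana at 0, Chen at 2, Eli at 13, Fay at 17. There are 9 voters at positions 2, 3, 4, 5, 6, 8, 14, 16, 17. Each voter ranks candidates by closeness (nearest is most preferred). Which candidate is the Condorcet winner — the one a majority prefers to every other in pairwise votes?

Chen

With single-peaked preferences on a line, the Condorcet winner is the candidate closest to the median voter.
The median voter (position 6) is closest to Chen at 2.
Check: Chen vs Ana — voters closer to Chen: 9 of 9.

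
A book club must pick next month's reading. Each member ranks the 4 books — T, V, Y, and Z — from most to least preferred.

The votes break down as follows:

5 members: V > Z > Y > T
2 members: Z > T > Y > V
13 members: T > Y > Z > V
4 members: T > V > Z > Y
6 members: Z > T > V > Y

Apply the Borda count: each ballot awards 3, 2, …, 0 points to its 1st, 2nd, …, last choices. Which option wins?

T

Borda scores:
  T: 5·0 + 2·2 + 13·3 + 4·3 + 6·2 = 67
  V: 5·3 + 2·0 + 13·0 + 4·2 + 6·1 = 29
  Y: 5·1 + 2·1 + 13·2 + 4·0 + 6·0 = 33
  Z: 5·2 + 2·3 + 13·1 + 4·1 + 6·3 = 51
T has the highest total.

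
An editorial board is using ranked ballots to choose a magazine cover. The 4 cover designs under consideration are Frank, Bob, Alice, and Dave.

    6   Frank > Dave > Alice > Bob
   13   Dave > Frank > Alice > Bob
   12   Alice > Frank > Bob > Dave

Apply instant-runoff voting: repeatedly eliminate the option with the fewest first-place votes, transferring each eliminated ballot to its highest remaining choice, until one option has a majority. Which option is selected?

Dave

Round 1: Dave 13, Alice 12, Frank 6, Bob 0. Bob has the fewest and is eliminated.
Round 2: Dave 13, Alice 12, Frank 6. Frank has the fewest and is eliminated.
Round 3: Dave 19, Alice 12. Dave has a majority.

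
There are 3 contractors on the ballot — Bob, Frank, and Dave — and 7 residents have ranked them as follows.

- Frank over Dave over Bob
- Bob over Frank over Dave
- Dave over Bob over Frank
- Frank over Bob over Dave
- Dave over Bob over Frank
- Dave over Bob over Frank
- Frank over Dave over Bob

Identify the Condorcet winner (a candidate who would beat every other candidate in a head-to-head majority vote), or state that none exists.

None — there is no Condorcet winner

Head-to-head results (7 voters total):
Bob vs Frank: Bob wins 4–3.
Bob vs Dave: Dave wins 5–2.
Frank vs Dave: Frank wins 4–3.
No candidate beats all others: Bob beats Frank beats Dave beats Bob, a majority cycle.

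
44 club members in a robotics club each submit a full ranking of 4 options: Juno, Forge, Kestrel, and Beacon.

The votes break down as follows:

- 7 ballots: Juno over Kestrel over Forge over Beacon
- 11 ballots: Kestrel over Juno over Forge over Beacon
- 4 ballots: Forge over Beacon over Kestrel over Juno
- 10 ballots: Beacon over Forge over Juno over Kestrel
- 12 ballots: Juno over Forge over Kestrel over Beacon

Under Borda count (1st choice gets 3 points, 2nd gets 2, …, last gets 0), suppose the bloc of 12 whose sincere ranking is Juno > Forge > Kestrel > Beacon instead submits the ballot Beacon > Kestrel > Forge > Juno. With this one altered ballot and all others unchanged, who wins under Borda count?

Kestrel

Borda totals with the altered ballot: Juno 53, Forge 62, Kestrel 75, Beacon 74.
The switch changes the winner from Juno to Kestrel.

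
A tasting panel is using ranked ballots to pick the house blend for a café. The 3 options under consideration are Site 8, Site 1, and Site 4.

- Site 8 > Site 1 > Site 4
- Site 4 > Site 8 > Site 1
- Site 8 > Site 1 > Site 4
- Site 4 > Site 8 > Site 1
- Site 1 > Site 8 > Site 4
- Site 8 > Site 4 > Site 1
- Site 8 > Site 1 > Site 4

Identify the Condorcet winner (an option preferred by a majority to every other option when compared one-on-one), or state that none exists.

Site 8

Head-to-head results (7 voters total):
Site 8 vs Site 1: Site 8 wins 6–1.
Site 8 vs Site 4: Site 8 wins 5–2.
Site 1 vs Site 4: Site 1 wins 4–3.
Site 8 beats each rival — Site 1 (6–1), Site 4 (5–2) — so Site 8 is the Condorcet winner.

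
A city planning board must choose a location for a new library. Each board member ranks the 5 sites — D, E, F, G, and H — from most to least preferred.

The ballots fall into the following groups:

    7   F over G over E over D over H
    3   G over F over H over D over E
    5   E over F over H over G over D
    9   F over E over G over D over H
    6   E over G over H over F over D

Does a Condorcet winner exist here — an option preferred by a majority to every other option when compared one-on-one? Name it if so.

Head-to-head results (30 voters total):
D vs E: E wins 27–3.
D vs F: F wins 30–0.
D vs G: G wins 30–0.
D vs H: D wins 16–14.
E vs F: F wins 19–11.
E vs G: E wins 20–10.
E vs H: E wins 27–3.
F vs G: F wins 21–9.
F vs H: F wins 24–6.
G vs H: G wins 25–5.
F beats each rival — D (30–0), E (19–11), G (21–9), H (24–6) — so F is the Condorcet winner.

F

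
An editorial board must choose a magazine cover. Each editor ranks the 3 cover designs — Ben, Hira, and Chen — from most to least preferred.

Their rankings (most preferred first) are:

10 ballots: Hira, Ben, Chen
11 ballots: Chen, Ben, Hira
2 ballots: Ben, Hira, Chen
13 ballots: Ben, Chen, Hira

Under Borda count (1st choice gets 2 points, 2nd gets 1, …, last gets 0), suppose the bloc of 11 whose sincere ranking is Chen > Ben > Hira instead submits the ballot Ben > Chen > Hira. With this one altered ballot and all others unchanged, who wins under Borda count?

Ben

Borda totals with the altered ballot: Ben 62, Hira 22, Chen 24.
The winner is unchanged: still Ben.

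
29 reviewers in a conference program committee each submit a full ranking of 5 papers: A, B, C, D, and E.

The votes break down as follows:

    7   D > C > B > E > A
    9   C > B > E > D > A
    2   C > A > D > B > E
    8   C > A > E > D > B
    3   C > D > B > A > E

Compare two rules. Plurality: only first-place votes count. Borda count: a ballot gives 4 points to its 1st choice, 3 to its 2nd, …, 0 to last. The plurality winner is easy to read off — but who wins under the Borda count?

Plurality first-place counts: A 0, B 0, C 22, D 7, E 0 → C.
Borda totals: A 33, B 49, C 109, D 58, E 41 → C.

C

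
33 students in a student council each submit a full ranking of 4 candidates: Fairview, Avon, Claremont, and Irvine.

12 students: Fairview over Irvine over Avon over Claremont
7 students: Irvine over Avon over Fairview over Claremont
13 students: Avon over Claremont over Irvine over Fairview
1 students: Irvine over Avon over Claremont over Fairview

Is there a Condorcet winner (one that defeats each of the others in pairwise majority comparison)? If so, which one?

Head-to-head results (33 voters total):
Fairview vs Avon: Avon wins 21–12.
Fairview vs Claremont: Fairview wins 19–14.
Fairview vs Irvine: Irvine wins 21–12.
Avon vs Claremont: Avon wins 33–0.
Avon vs Irvine: Irvine wins 20–13.
Claremont vs Irvine: Irvine wins 20–13.
Irvine beats each rival — Fairview (21–12), Avon (20–13), Claremont (20–13) — so Irvine is the Condorcet winner.

Irvine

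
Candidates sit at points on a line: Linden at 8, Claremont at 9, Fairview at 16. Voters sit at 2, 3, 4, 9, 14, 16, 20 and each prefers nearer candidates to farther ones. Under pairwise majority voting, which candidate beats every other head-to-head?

Claremont

With single-peaked preferences on a line, the Condorcet winner is the candidate closest to the median voter.
The median voter (position 9) is closest to Claremont at 9.
Check: Claremont vs Fairview — voters closer to Claremont: 4 of 7.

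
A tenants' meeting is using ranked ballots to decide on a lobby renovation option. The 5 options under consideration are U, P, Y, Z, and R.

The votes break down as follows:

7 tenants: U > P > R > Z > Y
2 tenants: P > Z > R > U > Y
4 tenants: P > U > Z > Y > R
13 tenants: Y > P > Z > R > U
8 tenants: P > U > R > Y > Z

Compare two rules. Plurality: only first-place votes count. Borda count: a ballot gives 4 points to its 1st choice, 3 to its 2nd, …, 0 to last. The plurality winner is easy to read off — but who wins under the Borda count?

Plurality first-place counts: U 7, P 14, Y 13, Z 0, R 0 → P.
Borda totals: U 66, P 116, Y 64, Z 47, R 47 → P.

P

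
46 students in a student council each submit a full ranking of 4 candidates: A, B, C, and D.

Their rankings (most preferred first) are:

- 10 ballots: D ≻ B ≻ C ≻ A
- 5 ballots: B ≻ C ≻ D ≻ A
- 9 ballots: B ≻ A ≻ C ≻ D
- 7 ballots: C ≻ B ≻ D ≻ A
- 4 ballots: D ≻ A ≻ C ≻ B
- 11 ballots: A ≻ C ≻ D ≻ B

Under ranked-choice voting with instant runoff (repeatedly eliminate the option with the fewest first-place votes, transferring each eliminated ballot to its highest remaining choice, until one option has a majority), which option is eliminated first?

C

Round 1: B 14, D 14, A 11, C 7. C has the fewest and is eliminated.
Round 2: B 21, D 14, A 11. A has the fewest and is eliminated.
Round 3: D 25, B 21. D has a majority.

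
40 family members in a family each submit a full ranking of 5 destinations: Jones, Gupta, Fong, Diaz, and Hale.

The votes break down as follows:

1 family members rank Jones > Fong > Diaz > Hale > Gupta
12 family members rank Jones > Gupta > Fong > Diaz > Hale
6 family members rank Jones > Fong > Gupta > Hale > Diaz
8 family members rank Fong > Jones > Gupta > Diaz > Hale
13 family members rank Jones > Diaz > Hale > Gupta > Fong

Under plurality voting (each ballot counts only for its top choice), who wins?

Jones

First-place vote totals:
  Jones: 32
  Gupta: 0
  Fong: 8
  Diaz: 0
  Hale: 0
Jones has the most first-place votes.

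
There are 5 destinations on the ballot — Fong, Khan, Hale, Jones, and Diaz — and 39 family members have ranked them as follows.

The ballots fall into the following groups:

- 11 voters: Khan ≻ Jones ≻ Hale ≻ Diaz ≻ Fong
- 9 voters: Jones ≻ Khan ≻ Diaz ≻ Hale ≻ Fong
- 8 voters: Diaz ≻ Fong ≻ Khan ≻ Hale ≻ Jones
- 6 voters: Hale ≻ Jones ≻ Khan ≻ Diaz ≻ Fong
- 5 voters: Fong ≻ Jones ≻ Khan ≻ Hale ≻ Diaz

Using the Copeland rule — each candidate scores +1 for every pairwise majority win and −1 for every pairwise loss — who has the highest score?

Jones

Pairwise results:
  Fong vs Khan: Khan wins 26–13.
  Fong vs Hale: Hale wins 26–13.
  Fong vs Jones: Jones wins 26–13.
  Fong vs Diaz: Diaz wins 34–5.
  Khan vs Hale: Khan wins 33–6.
  Khan vs Jones: Jones wins 20–19.
  Khan vs Diaz: Khan wins 31–8.
  Hale vs Jones: Jones wins 25–14.
  Hale vs Diaz: Hale wins 22–17.
  Jones vs Diaz: Jones wins 31–8.
Copeland scores (wins − losses):
  Fong: 0 − 4 = -4
  Khan: 3 − 1 = 2
  Hale: 2 − 2 = 0
  Jones: 4 − 0 = 4
  Diaz: 1 − 3 = -2
Jones has the best Copeland score.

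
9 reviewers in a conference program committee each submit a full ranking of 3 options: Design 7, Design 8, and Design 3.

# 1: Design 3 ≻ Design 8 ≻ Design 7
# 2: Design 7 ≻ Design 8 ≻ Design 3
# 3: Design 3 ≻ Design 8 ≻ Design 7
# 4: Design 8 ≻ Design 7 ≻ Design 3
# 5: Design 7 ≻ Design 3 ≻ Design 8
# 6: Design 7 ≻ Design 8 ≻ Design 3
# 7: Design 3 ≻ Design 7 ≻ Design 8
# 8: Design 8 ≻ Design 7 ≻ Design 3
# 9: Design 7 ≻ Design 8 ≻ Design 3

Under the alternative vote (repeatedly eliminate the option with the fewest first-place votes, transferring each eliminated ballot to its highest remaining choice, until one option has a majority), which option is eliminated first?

Round 1: Design 7 4, Design 3 3, Design 8 2. Design 8 has the fewest and is eliminated.
Round 2: Design 7 6, Design 3 3. Design 7 has a majority.

Design 8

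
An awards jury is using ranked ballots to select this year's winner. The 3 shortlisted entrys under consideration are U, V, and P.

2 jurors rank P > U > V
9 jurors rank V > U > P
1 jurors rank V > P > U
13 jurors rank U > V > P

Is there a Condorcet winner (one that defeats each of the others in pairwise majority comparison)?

Head-to-head results (25 voters total):
U vs V: U wins 15–10.
U vs P: U wins 22–3.
V vs P: V wins 23–2.
U beats each rival — V (15–10), P (22–3) — so U is the Condorcet winner.

Yes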